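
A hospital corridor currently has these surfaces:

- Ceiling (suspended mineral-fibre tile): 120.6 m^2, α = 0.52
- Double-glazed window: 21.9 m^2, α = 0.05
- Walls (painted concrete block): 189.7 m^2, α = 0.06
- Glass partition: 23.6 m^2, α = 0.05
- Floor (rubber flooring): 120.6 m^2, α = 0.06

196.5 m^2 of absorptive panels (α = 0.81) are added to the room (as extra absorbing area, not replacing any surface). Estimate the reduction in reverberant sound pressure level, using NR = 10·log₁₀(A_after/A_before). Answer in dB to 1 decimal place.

4.6 dB

Summing Sᵢαᵢ: 62.712 + 1.095 + 11.382 + 1.180 + 7.236 → A_before = 83.605 sabins.
Added absorption = 196.5 × 0.81 = 159.165 sabins.
A_after = 83.605 + 159.165 = 242.770 sabins.
Reduction = 10 log₁₀(A_after/A_before) = 10 log₁₀(2.9038) = 4.6 dB.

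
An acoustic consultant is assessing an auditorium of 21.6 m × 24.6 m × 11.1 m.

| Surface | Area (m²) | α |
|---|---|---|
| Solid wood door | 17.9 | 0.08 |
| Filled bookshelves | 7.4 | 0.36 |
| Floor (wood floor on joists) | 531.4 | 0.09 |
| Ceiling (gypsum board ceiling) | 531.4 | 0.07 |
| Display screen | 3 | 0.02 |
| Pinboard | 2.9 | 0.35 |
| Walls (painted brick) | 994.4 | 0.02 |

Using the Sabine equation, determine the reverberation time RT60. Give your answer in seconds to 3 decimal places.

Summing Sᵢαᵢ: 1.432 + 2.664 + 47.826 + 37.198 + 0.060 + 1.015 + 19.888 → A = 110.083 sabins.
Room volume: 5898.096 m³.
T = 0.161 V/A = 0.161·5898.096/110.083 = 8.626 s.

8.626 s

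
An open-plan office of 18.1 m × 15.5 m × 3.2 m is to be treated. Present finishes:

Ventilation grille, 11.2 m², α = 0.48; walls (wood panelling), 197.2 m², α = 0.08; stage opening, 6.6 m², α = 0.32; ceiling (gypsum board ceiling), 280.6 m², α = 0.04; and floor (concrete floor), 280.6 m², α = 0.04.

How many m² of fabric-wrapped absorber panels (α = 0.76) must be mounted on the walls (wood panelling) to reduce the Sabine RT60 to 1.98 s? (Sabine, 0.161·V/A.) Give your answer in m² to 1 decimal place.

Equivalent absorption area: A₁ = 11.2×0.48 + 197.2×0.08 + 6.6×0.32 + 280.6×0.04 + 280.6×0.04 = 45.712 m².
V = 897.76 m³. Target absorption A₂ = 0.161 × 897.76 / 1.98 = 73.000 sabins.
Absorption to add: 73.000 − 45.712 = 27.288 sabins.
Each m² of panel replacing the walls (wood panelling) adds (0.76 − 0.08) = 0.68 sabins.
Panel area = 27.288 / 0.68 = 40.1 m².

40.1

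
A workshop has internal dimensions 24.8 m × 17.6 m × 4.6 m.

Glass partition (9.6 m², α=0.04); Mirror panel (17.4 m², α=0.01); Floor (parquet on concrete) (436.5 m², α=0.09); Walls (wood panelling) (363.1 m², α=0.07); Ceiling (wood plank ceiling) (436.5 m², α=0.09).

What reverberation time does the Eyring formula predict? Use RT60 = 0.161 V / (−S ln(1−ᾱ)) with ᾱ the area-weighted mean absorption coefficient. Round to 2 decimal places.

2.96 s

Total surface area S = 9.6 + 17.4 + 436.5 + 363.1 + 436.5 = 1263.1 m².
Absorption A = 9.6·0.04 + 17.4·0.01 + 436.5·0.09 + 363.1·0.07 + 436.5·0.09 = 104.545 sabins.
Mean coefficient ᾱ = A/S = 0.0828.
Eyring denominator: −S ln(1−ᾱ) = 109.169.
V = 24.8 × 17.6 × 4.6 = 2007.808 m³.
T = 0.161·V/[−S·ln(1−ᾱ)] = 0.161·2007.808/109.169 = 2.96 s.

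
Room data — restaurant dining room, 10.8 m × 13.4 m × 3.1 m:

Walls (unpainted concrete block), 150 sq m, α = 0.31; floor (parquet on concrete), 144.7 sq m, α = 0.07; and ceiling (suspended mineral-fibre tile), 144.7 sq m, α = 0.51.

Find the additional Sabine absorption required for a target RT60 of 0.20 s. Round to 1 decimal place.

230.7 sabins

Equivalent absorption area: A₁ = 150·0.31 + 144.7·0.07 + 144.7·0.51 = 130.426 sq m.
Target A₂ = 0.161·448.632/0.20 = 361.149 sabins (V = 448.632 m³).
ΔA = A₂ − A₁ = 361.149 − 130.426 = 230.7 sabins.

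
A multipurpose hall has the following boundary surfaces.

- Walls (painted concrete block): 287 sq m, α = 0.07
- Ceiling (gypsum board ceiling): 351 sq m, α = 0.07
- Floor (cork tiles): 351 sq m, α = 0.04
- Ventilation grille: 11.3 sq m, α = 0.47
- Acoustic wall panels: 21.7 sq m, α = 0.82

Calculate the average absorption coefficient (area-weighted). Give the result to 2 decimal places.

0.08

S = Σ Sᵢ = 287 + 351 + 351 + 11.3 + 21.7 = 1022.0 sq m.
Σ(Sᵢαᵢ) = 287·0.07 + 351·0.07 + 351·0.04 + 11.3·0.47 + 21.7·0.82 = 81.805.
ᾱ = 81.805 / 1022.0 = 0.08.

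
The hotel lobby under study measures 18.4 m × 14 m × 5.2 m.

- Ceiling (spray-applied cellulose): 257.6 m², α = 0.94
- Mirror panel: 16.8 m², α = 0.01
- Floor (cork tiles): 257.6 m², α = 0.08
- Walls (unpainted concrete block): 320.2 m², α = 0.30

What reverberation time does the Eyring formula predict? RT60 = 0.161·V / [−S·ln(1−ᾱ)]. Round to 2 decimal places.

S = Σ Sᵢ = 852.2 m².
Absorption A = 257.6×0.94 + 16.8×0.01 + 257.6×0.08 + 320.2×0.30 = 358.980 sabins.
ᾱ = 358.980 / 852.2 = 0.4212.
−S·ln(1−ᾱ) = −852.2 × ln(1 − 0.4212) = 465.981.
V = 18.4 × 14 × 5.2 = 1339.52 m³.
T = 0.161·V/[−S·ln(1−ᾱ)] = 0.161·1339.52/465.981 = 0.46 s.

0.46 s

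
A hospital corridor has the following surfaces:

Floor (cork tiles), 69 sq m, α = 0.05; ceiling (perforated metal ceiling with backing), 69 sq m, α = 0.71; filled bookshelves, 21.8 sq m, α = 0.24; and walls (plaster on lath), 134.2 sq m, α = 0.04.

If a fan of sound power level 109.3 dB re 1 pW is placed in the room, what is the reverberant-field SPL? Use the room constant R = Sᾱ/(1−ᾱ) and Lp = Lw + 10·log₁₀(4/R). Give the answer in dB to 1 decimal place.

A = 63.040 sabins; S = 294.0 sq m.
ᾱ = 63.040/294.0 = 0.2144; R = Sᾱ/(1−ᾱ) = 63.040/(1−0.2144) = 80.244 sq m.
Lp = 109.3 + 10·log₁₀(4/80.244) = 109.3 + (-13.02) = 96.3 dB.

96.3 dB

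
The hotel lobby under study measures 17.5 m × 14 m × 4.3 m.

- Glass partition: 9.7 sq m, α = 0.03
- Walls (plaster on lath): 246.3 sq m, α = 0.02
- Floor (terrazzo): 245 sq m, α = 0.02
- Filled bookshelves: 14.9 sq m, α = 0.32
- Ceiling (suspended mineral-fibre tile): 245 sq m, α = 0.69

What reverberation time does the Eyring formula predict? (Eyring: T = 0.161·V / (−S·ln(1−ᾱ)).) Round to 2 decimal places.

Total surface area S = 9.7 + 246.3 + 245 + 14.9 + 245 = 760.9 sq m.
Absorption A = 9.7×0.03 + 246.3×0.02 + 245×0.02 + 14.9×0.32 + 245×0.69 = 183.935 sabins.
Mean coefficient ᾱ = A/S = 0.2417.
−S·ln(1−ᾱ) = −760.9 × ln(1 − 0.2417) = 210.523.
V = 17.5 × 14 × 4.3 = 1053.5 m³.
T = 0.161·V/[−S·ln(1−ᾱ)] = 0.161·1053.5/210.523 = 0.81 s.

0.81 seconds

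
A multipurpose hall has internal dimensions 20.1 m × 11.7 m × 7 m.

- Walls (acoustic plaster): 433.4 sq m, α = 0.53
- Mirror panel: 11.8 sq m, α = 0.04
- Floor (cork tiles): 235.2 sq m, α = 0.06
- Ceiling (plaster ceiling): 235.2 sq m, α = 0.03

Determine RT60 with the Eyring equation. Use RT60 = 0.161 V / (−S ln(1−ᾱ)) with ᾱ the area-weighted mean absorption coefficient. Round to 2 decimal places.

0.90 sec

Total surface area S = 433.4 + 11.8 + 235.2 + 235.2 = 915.6 sq m.
Absorption A = 433.4·0.53 + 11.8·0.04 + 235.2·0.06 + 235.2·0.03 = 251.342 sabins.
Mean coefficient ᾱ = A/S = 0.2745.
Eyring denominator: −S ln(1−ᾱ) = 293.811.
V = 20.1 × 11.7 × 7 = 1646.19 m³.
RT60 = 0.161 × 1646.19 / 293.811 = 0.90 s.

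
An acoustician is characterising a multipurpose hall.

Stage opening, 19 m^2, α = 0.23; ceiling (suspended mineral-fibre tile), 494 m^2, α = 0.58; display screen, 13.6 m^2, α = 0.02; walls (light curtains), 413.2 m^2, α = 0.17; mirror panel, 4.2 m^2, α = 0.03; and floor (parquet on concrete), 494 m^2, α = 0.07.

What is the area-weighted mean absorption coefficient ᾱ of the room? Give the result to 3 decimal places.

S = Σ Sᵢ = 19 + 494 + 13.6 + 413.2 + 4.2 + 494 = 1438.0 m^2.
Weighted sum Σ Sα = 396.112.
ᾱ = 396.112 / 1438.0 = 0.275.

0.275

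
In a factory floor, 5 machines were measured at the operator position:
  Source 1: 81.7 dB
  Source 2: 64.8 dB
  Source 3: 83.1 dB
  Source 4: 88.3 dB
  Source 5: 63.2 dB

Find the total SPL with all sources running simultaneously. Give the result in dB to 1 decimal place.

90.1 dB

Σ 10^(Lᵢ/10) = 1.033e+09.
Back to dB: 10·log₁₀ Σ = 90.1 dB.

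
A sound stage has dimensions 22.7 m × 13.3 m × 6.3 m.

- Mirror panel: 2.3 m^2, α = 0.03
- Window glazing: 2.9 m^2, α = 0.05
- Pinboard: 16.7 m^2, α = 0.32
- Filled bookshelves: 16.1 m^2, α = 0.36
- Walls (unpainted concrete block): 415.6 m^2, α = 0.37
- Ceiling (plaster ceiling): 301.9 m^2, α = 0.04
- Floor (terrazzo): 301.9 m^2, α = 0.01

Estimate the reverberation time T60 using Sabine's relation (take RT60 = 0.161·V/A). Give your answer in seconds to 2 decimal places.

1.70 s

A = Σ Sᵢαᵢ = 2.3×0.03 + 2.9×0.05 + 16.7×0.32 + 16.1×0.36 + 415.6×0.37 + 301.9×0.04 + 301.9×0.01 = 180.221 sabins.
Room volume: 1902.033 m³.
RT60 = 0.161 · V / A = 0.161 × 1902.033 / 180.221 = 1.70 s.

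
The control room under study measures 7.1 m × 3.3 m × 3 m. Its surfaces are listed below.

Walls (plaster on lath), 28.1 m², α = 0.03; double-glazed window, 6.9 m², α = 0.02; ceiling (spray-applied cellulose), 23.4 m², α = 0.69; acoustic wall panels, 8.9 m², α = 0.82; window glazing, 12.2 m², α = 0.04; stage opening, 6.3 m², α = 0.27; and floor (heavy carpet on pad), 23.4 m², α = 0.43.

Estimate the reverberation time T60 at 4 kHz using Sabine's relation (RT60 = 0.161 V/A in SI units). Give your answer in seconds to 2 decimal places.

0.31 s

A = Σ Sᵢαᵢ = 28.1*0.03 + 6.9*0.02 + 23.4*0.69 + 8.9*0.82 + 12.2*0.04 + 6.3*0.27 + 23.4*0.43 = 36.676 sabins.
Room volume: 70.29 m³.
T = 0.161 V/A = 0.161·70.29/36.676 = 0.31 s.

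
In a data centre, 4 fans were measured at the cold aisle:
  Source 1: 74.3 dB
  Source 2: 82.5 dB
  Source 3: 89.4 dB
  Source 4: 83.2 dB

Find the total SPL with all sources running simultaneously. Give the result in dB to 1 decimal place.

91.1 dB

Sum in the linear (power) domain: Σ 10^(Lᵢ/10) = 10^(74.3/10) + 10^(82.5/10) + 10^(89.4/10) + 10^(83.2/10) = 1.285e+09.
Combined level = 10 log₁₀(1.285e+09) = 91.1 dB.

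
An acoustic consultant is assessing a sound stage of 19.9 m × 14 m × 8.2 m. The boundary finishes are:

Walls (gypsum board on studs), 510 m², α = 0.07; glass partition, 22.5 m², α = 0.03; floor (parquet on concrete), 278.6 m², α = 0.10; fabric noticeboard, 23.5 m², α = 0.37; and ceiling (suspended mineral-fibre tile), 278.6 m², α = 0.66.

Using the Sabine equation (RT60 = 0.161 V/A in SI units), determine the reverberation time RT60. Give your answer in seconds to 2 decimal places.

A = Σ Sᵢαᵢ = 510×0.07 + 22.5×0.03 + 278.6×0.10 + 23.5×0.37 + 278.6×0.66 = 256.806 sabins.
Volume V = 19.9 × 14 × 8.2 = 2284.52 m³.
Sabine: RT60 = 0.161 × 2284.52 / 256.806 = 1.43 s.

1.43 s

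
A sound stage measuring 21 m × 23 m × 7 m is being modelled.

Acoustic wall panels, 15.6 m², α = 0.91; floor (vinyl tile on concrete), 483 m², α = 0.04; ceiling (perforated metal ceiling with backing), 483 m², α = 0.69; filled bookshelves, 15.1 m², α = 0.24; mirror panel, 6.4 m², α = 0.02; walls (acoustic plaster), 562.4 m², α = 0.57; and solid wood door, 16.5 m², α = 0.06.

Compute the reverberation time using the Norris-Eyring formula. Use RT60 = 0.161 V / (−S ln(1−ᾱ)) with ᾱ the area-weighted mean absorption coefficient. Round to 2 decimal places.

0.60 s

S = Σ Sᵢ = 1582.0 m².
Σ(Sᵢαᵢ) = 15.6×0.91 + 483×0.04 + 483×0.69 + 15.1×0.24 + 6.4×0.02 + 562.4×0.57 + 16.5×0.06 = 692.096.
Mean coefficient ᾱ = A/S = 0.4375.
−S·ln(1−ᾱ) = −1582.0 × ln(1 − 0.4375) = 910.226.
V = 21 × 23 × 7 = 3381 m³.
T = 0.161·V/[−S·ln(1−ᾱ)] = 0.161·3381/910.226 = 0.60 s.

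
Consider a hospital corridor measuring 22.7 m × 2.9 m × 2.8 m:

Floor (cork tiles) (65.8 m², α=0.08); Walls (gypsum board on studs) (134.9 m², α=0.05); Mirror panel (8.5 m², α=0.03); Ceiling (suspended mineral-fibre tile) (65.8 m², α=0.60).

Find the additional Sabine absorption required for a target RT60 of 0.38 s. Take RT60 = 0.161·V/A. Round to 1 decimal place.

26.4 sabins

Equivalent absorption area: A₁ = 65.8*0.08 + 134.9*0.05 + 8.5*0.03 + 65.8*0.60 = 51.744 m².
Target A₂ = 0.161·184.324/0.38 = 78.095 sabins (V = 184.324 m³).
ΔA = A₂ − A₁ = 78.095 − 51.744 = 26.4 sabins.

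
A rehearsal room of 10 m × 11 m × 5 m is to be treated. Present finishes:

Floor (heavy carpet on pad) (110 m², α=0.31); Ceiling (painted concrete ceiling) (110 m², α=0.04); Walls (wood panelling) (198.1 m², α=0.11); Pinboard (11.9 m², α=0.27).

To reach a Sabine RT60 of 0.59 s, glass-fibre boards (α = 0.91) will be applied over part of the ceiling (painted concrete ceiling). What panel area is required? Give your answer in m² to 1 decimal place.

Total absorption A₁ = 110×0.31 + 110×0.04 + 198.1×0.11 + 11.9×0.27
  = 34.100 + 4.400 + 21.791 + 3.213 = 63.504 m² sabins.
V = 550 m³. Target absorption A₂ = 0.161 × 550 / 0.59 = 150.085 sabins.
Absorption to add: 150.085 − 63.504 = 86.581 sabins.
Net gain per m²: Δα = 0.91 − 0.04 = 0.87.
Area = ΔA/Δα = 86.581/0.87 = 99.5 m².

99.5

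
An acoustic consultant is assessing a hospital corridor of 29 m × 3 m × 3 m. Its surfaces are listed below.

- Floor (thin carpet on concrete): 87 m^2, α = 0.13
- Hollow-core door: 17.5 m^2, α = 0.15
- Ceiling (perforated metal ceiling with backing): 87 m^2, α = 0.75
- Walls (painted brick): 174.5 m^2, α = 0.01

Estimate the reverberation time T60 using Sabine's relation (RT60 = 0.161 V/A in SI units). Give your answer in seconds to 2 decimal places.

Total absorption A = 87*0.13 + 17.5*0.15 + 87*0.75 + 174.5*0.01
  = 11.310 + 2.625 + 65.250 + 1.745 = 80.930 m^2 sabins.
Volume V = 29 × 3 × 3 = 261 m³.
T = 0.161 V/A = 0.161·261/80.930 = 0.52 s.

0.52 seconds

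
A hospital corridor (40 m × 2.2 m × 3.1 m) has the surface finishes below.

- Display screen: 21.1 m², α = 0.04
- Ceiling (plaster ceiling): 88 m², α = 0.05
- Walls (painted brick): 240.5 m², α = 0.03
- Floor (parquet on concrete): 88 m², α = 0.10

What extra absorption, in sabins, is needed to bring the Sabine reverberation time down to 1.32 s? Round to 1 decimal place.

A₁ = Σ Sᵢαᵢ = 21.1×0.04 + 88×0.05 + 240.5×0.03 + 88×0.10 = 21.259 sabins.
For T = 1.32 s, need A₂ = 0.161·V/T = 0.161·272.8/1.32 = 33.273 sabins.
Shortfall: 33.273 − 21.259 = 12.0 sabins.

12.0 sabins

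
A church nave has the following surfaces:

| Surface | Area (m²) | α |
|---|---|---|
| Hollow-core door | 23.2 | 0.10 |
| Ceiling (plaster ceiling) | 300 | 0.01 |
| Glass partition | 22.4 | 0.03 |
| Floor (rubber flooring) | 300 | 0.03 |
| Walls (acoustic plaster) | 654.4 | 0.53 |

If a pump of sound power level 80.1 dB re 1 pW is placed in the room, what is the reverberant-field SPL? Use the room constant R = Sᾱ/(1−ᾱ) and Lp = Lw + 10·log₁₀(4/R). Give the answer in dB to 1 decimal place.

Σ(Sᵢαᵢ) = 23.2·0.10 + 300·0.01 + 22.4·0.03 + 300·0.03 + 654.4·0.53 = 361.824; total area S = 1300.0 m².
ᾱ = 361.824/1300.0 = 0.2783; R = Sᾱ/(1−ᾱ) = 361.824/(1−0.2783) = 501.350 m².
Lp = Lw + 10 log₁₀(4/R) = 80.1 -20.98 = 59.1 dB.

59.1 dB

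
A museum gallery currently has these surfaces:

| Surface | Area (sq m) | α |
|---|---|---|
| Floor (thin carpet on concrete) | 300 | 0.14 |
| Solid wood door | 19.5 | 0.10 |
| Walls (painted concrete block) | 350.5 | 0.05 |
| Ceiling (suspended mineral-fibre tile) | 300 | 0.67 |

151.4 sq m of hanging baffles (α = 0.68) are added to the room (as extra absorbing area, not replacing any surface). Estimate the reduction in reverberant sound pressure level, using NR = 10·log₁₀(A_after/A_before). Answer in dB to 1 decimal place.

Summing Sᵢαᵢ: 42.000 + 1.950 + 17.525 + 201.000 → A_before = 262.475 sabins.
Treatment contributes 151.4·0.68 = 102.952 sabins.
A_after = 262.475 + 102.952 = 365.427 sabins.
Reduction = 10 log₁₀(A_after/A_before) = 10 log₁₀(1.3922) = 1.4 dB.

1.4 dB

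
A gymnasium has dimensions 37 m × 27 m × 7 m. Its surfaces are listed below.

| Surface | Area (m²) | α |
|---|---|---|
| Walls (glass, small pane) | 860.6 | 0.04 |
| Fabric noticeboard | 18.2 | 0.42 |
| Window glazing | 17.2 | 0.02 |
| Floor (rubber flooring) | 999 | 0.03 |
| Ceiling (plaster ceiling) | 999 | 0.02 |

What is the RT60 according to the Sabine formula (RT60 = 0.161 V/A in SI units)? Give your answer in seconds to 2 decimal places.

A = Σ Sᵢαᵢ = 860.6×0.04 + 18.2×0.42 + 17.2×0.02 + 999×0.03 + 999×0.02 = 92.362 sabins.
V = 37·27·7 = 6993 m³.
RT60 = 0.161 · V / A = 0.161 × 6993 / 92.362 = 12.19 s.

12.19 sec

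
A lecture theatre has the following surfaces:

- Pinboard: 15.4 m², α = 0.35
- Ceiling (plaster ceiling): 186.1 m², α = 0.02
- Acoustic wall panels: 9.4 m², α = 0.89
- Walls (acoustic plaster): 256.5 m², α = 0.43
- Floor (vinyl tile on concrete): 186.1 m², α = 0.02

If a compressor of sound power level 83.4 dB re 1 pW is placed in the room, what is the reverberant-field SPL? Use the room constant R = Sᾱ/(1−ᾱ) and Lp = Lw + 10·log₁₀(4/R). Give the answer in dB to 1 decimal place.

Σ(Sᵢαᵢ) = 15.4·0.35 + 186.1·0.02 + 9.4·0.89 + 256.5·0.43 + 186.1·0.02 = 131.495; total area S = 653.5 m².
ᾱ = 131.495/653.5 = 0.2012; R = Sᾱ/(1−ᾱ) = 131.495/(1−0.2012) = 164.616 m².
Lp = 83.4 + 10·log₁₀(4/164.616) = 83.4 + (-16.14) = 67.3 dB.

67.3 dB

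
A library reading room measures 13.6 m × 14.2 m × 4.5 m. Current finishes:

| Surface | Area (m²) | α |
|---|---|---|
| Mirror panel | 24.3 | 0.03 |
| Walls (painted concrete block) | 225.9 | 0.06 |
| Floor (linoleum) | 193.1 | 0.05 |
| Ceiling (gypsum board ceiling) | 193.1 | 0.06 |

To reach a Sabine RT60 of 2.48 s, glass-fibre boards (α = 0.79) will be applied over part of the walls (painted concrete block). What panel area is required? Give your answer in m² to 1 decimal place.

28.6

Summing Sᵢαᵢ: 0.729 + 13.554 + 9.655 + 11.586 → A₁ = 35.524 sabins.
V = 869.04 m³. Target absorption A₂ = 0.161 × 869.04 / 2.48 = 56.418 sabins.
ΔA needed = 56.418 − 35.524 = 20.894 sabins.
Net gain per m²: Δα = 0.79 − 0.06 = 0.73.
Panel area = 20.894 / 0.73 = 28.6 m².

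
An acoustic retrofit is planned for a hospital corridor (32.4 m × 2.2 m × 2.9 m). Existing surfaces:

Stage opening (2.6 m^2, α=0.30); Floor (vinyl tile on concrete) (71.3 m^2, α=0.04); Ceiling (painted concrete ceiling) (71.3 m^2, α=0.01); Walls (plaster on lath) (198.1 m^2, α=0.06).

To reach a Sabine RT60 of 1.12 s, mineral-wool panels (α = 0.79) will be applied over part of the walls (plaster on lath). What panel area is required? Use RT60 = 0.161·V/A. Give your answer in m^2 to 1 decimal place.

18.5

Total absorption A₁ = 2.6*0.30 + 71.3*0.04 + 71.3*0.01 + 198.1*0.06
  = 0.780 + 2.852 + 0.713 + 11.886 = 16.231 m^2 sabins.
Required A₂ = 0.161·206.712/1.12 = 29.715 sabins.
Absorption to add: 29.715 − 16.231 = 13.484 sabins.
Each m^2 of panel replacing the walls (plaster on lath) adds (0.79 − 0.06) = 0.73 sabins.
Panel area = 13.484 / 0.73 = 18.5 m^2.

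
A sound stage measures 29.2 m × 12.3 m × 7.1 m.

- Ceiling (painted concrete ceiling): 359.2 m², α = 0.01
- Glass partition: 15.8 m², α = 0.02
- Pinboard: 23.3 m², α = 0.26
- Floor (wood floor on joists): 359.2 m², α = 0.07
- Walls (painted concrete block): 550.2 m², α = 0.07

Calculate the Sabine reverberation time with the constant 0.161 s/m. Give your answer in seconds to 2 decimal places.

5.58 sec

A = Σ Sᵢαᵢ = 359.2×0.01 + 15.8×0.02 + 23.3×0.26 + 359.2×0.07 + 550.2×0.07 = 73.624 sabins.
V = 29.2·12.3·7.1 = 2550.036 m³.
T = 0.161 V/A = 0.161·2550.036/73.624 = 5.58 s.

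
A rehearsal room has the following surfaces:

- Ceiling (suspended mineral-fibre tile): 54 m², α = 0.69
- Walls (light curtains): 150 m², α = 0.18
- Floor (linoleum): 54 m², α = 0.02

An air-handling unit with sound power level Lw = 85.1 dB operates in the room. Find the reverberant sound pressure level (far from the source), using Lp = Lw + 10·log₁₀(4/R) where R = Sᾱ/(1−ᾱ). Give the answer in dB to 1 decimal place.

71.7 dB

Σ(Sᵢαᵢ) = 54·0.69 + 150·0.18 + 54·0.02 = 65.340; total area S = 258.0 m².
ᾱ = 0.2533, so room constant R = A/(1−ᾱ) = 87.505 m².
Lp = Lw + 10 log₁₀(4/R) = 85.1 -13.40 = 71.7 dB.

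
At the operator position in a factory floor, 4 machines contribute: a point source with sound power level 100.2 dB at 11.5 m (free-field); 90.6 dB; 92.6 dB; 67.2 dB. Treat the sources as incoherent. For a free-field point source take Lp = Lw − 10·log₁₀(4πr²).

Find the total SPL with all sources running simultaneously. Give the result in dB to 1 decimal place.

Source at 11.5 m: Lp = 100.2 − 10·log₁₀(4π·11.5²) = 100.2 − 10·log₁₀(1661.903) = 68.0 dB.
Σ 10^(Lᵢ/10) = 2.979e+09.
Back to dB: 10·log₁₀ Σ = 94.7 dB.

94.7 dB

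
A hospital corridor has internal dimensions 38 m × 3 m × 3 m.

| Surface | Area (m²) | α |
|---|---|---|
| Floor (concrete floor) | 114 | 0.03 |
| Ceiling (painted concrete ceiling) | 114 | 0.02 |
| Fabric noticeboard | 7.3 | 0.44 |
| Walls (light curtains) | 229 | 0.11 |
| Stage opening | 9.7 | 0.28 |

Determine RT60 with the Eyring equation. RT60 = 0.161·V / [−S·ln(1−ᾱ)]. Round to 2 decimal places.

Total surface area S = 114 + 114 + 7.3 + 229 + 9.7 = 474.0 m².
Σ(Sᵢαᵢ) = 114·0.03 + 114·0.02 + 7.3·0.44 + 229·0.11 + 9.7·0.28 = 36.818.
Mean coefficient ᾱ = A/S = 0.0777.
−S·ln(1−ᾱ) = −474.0 × ln(1 − 0.0777) = 38.339.
V = 38 × 3 × 3 = 342 m³.
T = 0.161·V/[−S·ln(1−ᾱ)] = 0.161·342/38.339 = 1.44 s.

1.44 s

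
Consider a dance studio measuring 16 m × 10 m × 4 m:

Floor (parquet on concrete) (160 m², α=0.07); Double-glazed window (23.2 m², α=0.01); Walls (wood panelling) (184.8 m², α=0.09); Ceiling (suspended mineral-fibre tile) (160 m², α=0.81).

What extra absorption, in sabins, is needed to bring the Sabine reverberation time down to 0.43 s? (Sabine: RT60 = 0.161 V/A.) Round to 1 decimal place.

82.0 sabins

Equivalent absorption area: A₁ = 160×0.07 + 23.2×0.01 + 184.8×0.09 + 160×0.81 = 157.664 m².
Target A₂ = 0.161·640/0.43 = 239.628 sabins (V = 640 m³).
Additional absorption ΔA = 239.628 − 157.664 = 82.0 sabins.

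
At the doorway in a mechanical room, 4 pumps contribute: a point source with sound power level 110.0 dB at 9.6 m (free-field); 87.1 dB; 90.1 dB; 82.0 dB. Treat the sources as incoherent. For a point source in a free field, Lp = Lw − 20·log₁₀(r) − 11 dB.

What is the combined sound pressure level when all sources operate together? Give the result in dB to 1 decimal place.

Source at 9.6 m: Lp = 110.0 − 20·log₁₀(9.6) − 11 = 79.4 dB.
Converting to relative power and adding: 10^(79.4/10) + 10^(87.1/10) + 10^(90.1/10) + 10^(82.0/10) = 1.782e+09.
Combined level = 10 log₁₀(1.782e+09) = 92.5 dB.

92.5 dB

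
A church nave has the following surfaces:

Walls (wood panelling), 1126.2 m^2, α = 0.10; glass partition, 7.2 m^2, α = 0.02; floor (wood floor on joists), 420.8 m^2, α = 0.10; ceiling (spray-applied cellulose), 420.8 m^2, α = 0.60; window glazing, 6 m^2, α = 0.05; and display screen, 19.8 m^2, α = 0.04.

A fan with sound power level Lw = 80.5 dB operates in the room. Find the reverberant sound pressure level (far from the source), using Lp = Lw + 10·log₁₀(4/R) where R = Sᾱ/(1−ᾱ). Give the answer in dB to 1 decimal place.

A = 408.416 sabins; S = 2000.8 m^2.
ᾱ = 408.416/2000.8 = 0.2041; R = Sᾱ/(1−ᾱ) = 408.416/(1−0.2041) = 513.150 m^2.
Lp = Lw + 10 log₁₀(4/R) = 80.5 -21.08 = 59.4 dB.

59.4 dB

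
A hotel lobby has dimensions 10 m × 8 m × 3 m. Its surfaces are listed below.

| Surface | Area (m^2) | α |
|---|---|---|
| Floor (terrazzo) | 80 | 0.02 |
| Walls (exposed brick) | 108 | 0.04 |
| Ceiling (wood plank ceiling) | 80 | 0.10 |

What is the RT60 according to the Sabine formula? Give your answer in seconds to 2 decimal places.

2.78 sec

Summing Sᵢαᵢ: 1.600 + 4.320 + 8.000 → A = 13.920 sabins.
Volume V = 10 × 8 × 3 = 240 m³.
T = 0.161 V/A = 0.161·240/13.920 = 2.78 s.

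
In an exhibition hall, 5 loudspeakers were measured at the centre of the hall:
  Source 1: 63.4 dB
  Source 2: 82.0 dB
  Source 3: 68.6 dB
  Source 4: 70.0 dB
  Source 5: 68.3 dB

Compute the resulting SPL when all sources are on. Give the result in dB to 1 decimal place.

82.7 dB

Σ 10^(Lᵢ/10) = 1.847e+08.
Back to dB: 10·log₁₀ Σ = 82.7 dB.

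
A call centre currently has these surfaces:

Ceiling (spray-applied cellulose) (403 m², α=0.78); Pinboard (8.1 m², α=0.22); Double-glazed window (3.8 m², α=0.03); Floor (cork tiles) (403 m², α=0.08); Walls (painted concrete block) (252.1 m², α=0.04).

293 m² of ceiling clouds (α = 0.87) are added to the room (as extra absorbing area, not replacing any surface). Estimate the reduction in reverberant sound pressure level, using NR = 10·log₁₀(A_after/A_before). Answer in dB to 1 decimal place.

Total absorption A_before = 403×0.78 + 8.1×0.22 + 3.8×0.03 + 403×0.08 + 252.1×0.04
  = 314.340 + 1.782 + 0.114 + 32.240 + 10.084 = 358.560 m² sabins.
Treatment contributes 293·0.87 = 254.910 sabins.
New total A_after = 613.470 sabins.
Reduction = 10 log₁₀(A_after/A_before) = 10 log₁₀(1.7109) = 2.3 dB.

2.3 dB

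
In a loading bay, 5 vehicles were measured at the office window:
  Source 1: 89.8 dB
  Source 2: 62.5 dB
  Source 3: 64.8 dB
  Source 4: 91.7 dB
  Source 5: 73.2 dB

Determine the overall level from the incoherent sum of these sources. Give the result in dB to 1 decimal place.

Σ 10^(Lᵢ/10) = 2.46e+09.
Back to dB: 10·log₁₀ Σ = 93.9 dB.

93.9 dB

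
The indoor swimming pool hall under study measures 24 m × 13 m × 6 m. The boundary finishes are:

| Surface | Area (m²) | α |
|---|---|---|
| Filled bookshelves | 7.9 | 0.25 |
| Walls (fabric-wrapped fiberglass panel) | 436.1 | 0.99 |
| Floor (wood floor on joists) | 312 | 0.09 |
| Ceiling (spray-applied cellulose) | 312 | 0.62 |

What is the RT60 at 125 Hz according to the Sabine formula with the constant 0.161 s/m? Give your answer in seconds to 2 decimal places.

0.46 sec

Summing Sᵢαᵢ: 1.975 + 431.739 + 28.080 + 193.440 → A = 655.234 sabins.
Room volume: 1872 m³.
T = 0.161 V/A = 0.161·1872/655.234 = 0.46 s.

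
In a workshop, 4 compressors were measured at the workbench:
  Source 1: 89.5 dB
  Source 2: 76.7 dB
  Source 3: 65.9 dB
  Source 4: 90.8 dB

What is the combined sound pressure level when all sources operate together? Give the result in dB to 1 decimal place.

Sum in the linear (power) domain: Σ 10^(Lᵢ/10) = 10^(89.5/10) + 10^(76.7/10) + 10^(65.9/10) + 10^(90.8/10) = 2.144e+09.
Back to dB: 10·log₁₀ Σ = 93.3 dB.

93.3 dB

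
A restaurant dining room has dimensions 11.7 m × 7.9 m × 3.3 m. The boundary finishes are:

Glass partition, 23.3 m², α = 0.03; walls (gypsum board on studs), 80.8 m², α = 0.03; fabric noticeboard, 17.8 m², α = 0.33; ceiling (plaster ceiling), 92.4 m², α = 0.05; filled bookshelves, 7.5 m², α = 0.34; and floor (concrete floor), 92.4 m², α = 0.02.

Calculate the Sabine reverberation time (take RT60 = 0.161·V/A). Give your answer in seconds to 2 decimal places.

Total absorption A = 23.3*0.03 + 80.8*0.03 + 17.8*0.33 + 92.4*0.05 + 7.5*0.34 + 92.4*0.02
  = 0.699 + 2.424 + 5.874 + 4.620 + 2.550 + 1.848 = 18.015 m² sabins.
Room volume: 305.019 m³.
Sabine: RT60 = 0.161 × 305.019 / 18.015 = 2.73 s.

2.73 s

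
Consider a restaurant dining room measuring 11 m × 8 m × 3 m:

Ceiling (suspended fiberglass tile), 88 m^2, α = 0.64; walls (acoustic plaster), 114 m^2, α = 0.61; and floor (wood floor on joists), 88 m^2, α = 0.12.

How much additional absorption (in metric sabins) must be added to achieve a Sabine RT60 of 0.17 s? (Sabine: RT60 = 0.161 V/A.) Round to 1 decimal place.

113.6 sabins

Equivalent absorption area: A₁ = 88·0.64 + 114·0.61 + 88·0.12 = 136.420 m^2.
V = 264 m³. Required absorption A₂ = 0.161 × 264 / 0.17 = 250.024 sabins.
ΔA = A₂ − A₁ = 250.024 − 136.420 = 113.6 sabins.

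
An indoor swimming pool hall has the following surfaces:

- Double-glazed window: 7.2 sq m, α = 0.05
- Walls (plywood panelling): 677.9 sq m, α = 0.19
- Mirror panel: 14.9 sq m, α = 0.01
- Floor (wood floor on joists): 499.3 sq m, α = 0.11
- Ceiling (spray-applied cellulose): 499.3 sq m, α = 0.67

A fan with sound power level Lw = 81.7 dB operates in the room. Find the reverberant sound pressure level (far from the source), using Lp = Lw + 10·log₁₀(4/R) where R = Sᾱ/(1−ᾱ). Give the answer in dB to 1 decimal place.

Σ(Sᵢαᵢ) = 7.2×0.05 + 677.9×0.19 + 14.9×0.01 + 499.3×0.11 + 499.3×0.67 = 518.764; total area S = 1698.6 sq m.
ᾱ = 0.3054, so room constant R = A/(1−ᾱ) = 746.853 sq m.
Lp = 81.7 + 10·log₁₀(4/746.853) = 81.7 + (-22.71) = 59.0 dB.

59.0 dB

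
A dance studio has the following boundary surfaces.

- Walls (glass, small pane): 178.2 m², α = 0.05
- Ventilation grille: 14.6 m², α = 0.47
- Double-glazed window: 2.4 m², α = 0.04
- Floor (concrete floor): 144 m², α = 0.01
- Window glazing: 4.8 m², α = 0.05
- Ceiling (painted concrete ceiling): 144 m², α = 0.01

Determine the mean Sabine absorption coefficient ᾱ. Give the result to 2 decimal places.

0.04

Total surface area S = 488.0 m².
Σ(Sᵢαᵢ) = 178.2×0.05 + 14.6×0.47 + 2.4×0.04 + 144×0.01 + 4.8×0.05 + 144×0.01 = 18.988.
ᾱ = 18.988 / 488.0 = 0.04.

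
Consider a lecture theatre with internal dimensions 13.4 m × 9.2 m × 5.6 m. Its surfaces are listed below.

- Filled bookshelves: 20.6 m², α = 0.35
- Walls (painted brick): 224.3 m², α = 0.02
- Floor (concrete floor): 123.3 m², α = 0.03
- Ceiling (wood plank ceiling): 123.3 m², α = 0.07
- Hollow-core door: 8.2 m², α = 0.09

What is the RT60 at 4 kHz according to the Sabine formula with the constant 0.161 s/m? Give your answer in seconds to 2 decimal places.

4.49 s

Total absorption A = 20.6*0.35 + 224.3*0.02 + 123.3*0.03 + 123.3*0.07 + 8.2*0.09
  = 7.210 + 4.486 + 3.699 + 8.631 + 0.738 = 24.764 m² sabins.
V = 13.4·9.2·5.6 = 690.368 m³.
Sabine: RT60 = 0.161 × 690.368 / 24.764 = 4.49 s.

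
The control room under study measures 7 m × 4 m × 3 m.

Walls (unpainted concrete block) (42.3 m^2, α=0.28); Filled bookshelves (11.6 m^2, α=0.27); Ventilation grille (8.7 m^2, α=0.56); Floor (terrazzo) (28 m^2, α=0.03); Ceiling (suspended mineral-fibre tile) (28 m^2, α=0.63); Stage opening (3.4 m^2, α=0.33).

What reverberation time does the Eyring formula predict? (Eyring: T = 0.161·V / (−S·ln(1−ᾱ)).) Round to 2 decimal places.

0.28 s

S = Σ Sᵢ = 122.0 m^2.
Σ(Sᵢαᵢ) = 42.3×0.28 + 11.6×0.27 + 8.7×0.56 + 28×0.03 + 28×0.63 + 3.4×0.33 = 39.450.
Mean coefficient ᾱ = A/S = 0.3234.
−S·ln(1−ᾱ) = −122.0 × ln(1 − 0.3234) = 47.662.
V = 7 × 4 × 3 = 84 m³.
RT60 = 0.161 × 84 / 47.662 = 0.28 s.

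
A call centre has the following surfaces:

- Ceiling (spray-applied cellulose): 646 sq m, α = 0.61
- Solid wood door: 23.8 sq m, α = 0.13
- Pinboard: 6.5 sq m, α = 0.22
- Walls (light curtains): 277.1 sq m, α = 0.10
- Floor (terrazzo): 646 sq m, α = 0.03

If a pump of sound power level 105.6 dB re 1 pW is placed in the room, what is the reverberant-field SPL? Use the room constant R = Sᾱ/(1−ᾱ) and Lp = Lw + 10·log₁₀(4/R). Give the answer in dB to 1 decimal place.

Σ(Sᵢαᵢ) = 646×0.61 + 23.8×0.13 + 6.5×0.22 + 277.1×0.10 + 646×0.03 = 445.674; total area S = 1599.4 sq m.
ᾱ = 445.674/1599.4 = 0.2787; R = Sᾱ/(1−ᾱ) = 445.674/(1−0.2787) = 617.876 sq m.
Lp = Lw + 10 log₁₀(4/R) = 105.6 -21.89 = 83.7 dB.

83.7 dB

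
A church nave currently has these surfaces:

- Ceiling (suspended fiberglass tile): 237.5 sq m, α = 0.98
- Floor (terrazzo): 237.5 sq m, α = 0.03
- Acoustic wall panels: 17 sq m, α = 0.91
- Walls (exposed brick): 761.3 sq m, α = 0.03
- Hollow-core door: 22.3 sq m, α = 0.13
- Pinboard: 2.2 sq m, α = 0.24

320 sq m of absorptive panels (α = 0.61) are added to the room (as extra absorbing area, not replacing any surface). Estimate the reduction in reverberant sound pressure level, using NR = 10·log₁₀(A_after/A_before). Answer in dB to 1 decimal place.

2.3 dB

Equivalent absorption area: A_before = 237.5*0.98 + 237.5*0.03 + 17*0.91 + 761.3*0.03 + 22.3*0.13 + 2.2*0.24 = 281.611 sq m.
Added absorption = 320 × 0.61 = 195.200 sabins.
New total A_after = 476.811 sabins.
Reduction = 10 log₁₀(A_after/A_before) = 10 log₁₀(1.6932) = 2.3 dB.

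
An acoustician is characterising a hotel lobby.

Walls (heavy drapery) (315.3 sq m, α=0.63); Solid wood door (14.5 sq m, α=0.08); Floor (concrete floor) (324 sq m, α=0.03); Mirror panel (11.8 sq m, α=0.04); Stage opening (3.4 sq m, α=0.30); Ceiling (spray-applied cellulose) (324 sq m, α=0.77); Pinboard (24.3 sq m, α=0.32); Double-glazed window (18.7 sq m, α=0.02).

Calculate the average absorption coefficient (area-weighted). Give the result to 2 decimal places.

0.45

Total surface area S = 1036.0 sq m.
Weighted sum Σ Sα = 468.641.
ᾱ = 468.641 / 1036.0 = 0.45.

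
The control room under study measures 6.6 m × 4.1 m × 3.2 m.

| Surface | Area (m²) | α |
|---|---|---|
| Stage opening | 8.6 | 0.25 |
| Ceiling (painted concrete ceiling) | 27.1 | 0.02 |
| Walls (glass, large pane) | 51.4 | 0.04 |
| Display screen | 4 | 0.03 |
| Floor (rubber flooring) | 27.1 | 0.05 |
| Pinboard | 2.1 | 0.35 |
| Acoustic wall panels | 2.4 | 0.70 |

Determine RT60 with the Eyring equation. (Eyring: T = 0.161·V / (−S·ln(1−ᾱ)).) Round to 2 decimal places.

Total surface area S = 8.6 + 27.1 + 51.4 + 4 + 27.1 + 2.1 + 2.4 = 122.7 m².
Absorption A = 8.6·0.25 + 27.1·0.02 + 51.4·0.04 + 4·0.03 + 27.1·0.05 + 2.1·0.35 + 2.4·0.70 = 8.638 sabins.
ᾱ = 8.638 / 122.7 = 0.0704.
Eyring denominator: −S ln(1−ᾱ) = 8.957.
V = 6.6 × 4.1 × 3.2 = 86.592 m³.
T = 0.161·V/[−S·ln(1−ᾱ)] = 0.161·86.592/8.957 = 1.56 s.

1.56 s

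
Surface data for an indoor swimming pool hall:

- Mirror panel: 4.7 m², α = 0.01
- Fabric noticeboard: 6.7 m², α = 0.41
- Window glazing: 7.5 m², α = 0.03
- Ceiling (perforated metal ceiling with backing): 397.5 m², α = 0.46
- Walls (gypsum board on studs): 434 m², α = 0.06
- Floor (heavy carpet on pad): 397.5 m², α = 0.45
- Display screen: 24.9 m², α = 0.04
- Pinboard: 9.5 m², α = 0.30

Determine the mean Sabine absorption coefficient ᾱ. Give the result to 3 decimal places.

0.308

S = Σ Sᵢ = 4.7 + 6.7 + 7.5 + 397.5 + 434 + 397.5 + 24.9 + 9.5 = 1282.3 m².
Σ(Sᵢαᵢ) = 4.7*0.01 + 6.7*0.41 + 7.5*0.03 + 397.5*0.46 + 434*0.06 + 397.5*0.45 + 24.9*0.04 + 9.5*0.30 = 394.630.
ᾱ = 394.630 / 1282.3 = 0.308.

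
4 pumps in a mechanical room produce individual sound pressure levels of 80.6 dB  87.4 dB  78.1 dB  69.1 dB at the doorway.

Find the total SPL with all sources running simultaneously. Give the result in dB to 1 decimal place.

Sum in the linear (power) domain: Σ 10^(Lᵢ/10) = 10^(80.6/10) + 10^(87.4/10) + 10^(78.1/10) + 10^(69.1/10) = 7.37e+08.
L_total = 10·log₁₀(7.37e+08) = 88.7 dB.

88.7 dB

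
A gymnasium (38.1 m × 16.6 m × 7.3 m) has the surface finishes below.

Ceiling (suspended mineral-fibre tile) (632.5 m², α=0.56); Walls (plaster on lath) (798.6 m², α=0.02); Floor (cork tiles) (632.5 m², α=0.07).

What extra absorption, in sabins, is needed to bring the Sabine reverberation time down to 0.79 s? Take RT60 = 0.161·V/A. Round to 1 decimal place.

526.5 sabins

Equivalent absorption area: A₁ = 632.5·0.56 + 798.6·0.02 + 632.5·0.07 = 414.447 m².
For T = 0.79 s, need A₂ = 0.161·V/T = 0.161·4616.958/0.79 = 940.924 sabins.
Shortfall: 940.924 − 414.447 = 526.5 sabins.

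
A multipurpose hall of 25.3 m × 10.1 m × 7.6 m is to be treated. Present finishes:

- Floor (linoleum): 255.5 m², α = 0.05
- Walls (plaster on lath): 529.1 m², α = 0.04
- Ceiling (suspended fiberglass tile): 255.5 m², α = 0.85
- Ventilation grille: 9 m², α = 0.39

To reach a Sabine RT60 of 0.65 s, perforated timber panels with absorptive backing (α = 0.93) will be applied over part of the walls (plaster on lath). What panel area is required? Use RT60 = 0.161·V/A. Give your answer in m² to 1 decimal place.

254.4

Summing Sᵢαᵢ: 12.775 + 21.164 + 217.175 + 3.510 → A₁ = 254.624 sabins.
V = 1942.028 m³. Target absorption A₂ = 0.161 × 1942.028 / 0.65 = 481.025 sabins.
ΔA needed = 481.025 − 254.624 = 226.401 sabins.
Net gain per m²: Δα = 0.93 − 0.04 = 0.89.
Area = ΔA/Δα = 226.401/0.89 = 254.4 m².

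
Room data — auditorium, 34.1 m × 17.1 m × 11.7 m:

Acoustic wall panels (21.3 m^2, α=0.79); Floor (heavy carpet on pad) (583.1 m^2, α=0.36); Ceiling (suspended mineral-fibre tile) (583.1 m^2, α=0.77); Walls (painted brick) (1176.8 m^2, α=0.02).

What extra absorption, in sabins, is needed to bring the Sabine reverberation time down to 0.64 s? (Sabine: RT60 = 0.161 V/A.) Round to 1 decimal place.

1017.0 sabins

A₁ = Σ Sᵢαᵢ = 21.3*0.79 + 583.1*0.36 + 583.1*0.77 + 1176.8*0.02 = 699.266 sabins.
V = 6822.387 m³. Required absorption A₂ = 0.161 × 6822.387 / 0.64 = 1716.257 sabins.
Additional absorption ΔA = 1716.257 − 699.266 = 1017.0 sabins.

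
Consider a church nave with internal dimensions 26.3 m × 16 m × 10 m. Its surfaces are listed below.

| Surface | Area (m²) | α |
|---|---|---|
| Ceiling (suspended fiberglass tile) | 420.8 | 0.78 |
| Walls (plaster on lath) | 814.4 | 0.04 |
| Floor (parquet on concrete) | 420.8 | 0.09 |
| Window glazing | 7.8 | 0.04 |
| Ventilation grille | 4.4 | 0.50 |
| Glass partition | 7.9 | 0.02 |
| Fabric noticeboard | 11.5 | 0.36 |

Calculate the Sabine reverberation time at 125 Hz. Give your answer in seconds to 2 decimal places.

1.67 s

Total absorption A = 420.8·0.78 + 814.4·0.04 + 420.8·0.09 + 7.8·0.04 + 4.4·0.50 + 7.9·0.02 + 11.5·0.36
  = 328.224 + 32.576 + 37.872 + 0.312 + 2.200 + 0.158 + 4.140 = 405.482 m² sabins.
V = 26.3·16·10 = 4208 m³.
RT60 = 0.161 · V / A = 0.161 × 4208 / 405.482 = 1.67 s.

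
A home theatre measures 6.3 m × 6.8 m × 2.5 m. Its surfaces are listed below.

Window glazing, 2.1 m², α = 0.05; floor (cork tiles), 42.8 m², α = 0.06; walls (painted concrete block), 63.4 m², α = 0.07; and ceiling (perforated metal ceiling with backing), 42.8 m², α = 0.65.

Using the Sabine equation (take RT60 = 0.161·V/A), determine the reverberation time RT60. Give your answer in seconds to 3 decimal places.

Total absorption A = 2.1×0.05 + 42.8×0.06 + 63.4×0.07 + 42.8×0.65
  = 0.105 + 2.568 + 4.438 + 27.820 = 34.931 m² sabins.
V = 6.3·6.8·2.5 = 107.1 m³.
RT60 = 0.161 · V / A = 0.161 × 107.1 / 34.931 = 0.494 s.

0.494 s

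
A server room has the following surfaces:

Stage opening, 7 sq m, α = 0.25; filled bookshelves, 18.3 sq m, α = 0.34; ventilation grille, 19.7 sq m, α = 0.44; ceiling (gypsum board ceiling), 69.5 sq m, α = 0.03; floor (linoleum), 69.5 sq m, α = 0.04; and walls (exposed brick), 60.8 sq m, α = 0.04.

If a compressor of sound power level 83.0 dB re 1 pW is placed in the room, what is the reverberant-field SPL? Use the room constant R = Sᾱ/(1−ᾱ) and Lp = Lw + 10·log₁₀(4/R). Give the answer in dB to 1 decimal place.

74.8 dB

Σ(Sᵢαᵢ) = 7·0.25 + 18.3·0.34 + 19.7·0.44 + 69.5·0.03 + 69.5·0.04 + 60.8·0.04 = 23.937; total area S = 244.8 sq m.
ᾱ = 23.937/244.8 = 0.0978; R = Sᾱ/(1−ᾱ) = 23.937/(1−0.0978) = 26.532 sq m.
Lp = 83.0 + 10·log₁₀(4/26.532) = 83.0 + (-8.22) = 74.8 dB.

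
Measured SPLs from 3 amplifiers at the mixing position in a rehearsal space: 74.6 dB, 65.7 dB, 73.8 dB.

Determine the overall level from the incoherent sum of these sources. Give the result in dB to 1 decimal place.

Sum in the linear (power) domain: Σ 10^(Lᵢ/10) = 10^(74.6/10) + 10^(65.7/10) + 10^(73.8/10) = 5.654e+07.
Back to dB: 10·log₁₀ Σ = 77.5 dB.

77.5 dB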